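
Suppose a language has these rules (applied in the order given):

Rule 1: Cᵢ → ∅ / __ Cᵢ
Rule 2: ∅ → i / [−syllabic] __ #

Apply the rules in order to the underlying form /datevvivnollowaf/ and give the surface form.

Rule 1 (degemination): /vv/ is a geminate; the first /v/ deletes. /ll/ is a geminate; the first /l/ deletes. /datevvivnollowaf/ → datevivnolowaf.
Rule 2 (final i-epenthesis): the form ends in the consonant /f/, so [i] is inserted word-finally. /datevivnolowaf/ → datevivnolowafi.

datevivnolowafi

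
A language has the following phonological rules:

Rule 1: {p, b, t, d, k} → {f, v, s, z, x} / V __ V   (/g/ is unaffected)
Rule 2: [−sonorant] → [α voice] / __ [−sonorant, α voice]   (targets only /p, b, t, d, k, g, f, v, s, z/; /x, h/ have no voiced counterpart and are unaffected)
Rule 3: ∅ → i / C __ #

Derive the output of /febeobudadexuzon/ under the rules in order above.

feveovuzazexuzoni

Rule 1 (intervocalic spirantization): /b/ is a stop between vowels /e/ and /e/, so it spirantizes to the fricative [v]. /b/ is a stop between vowels /o/ and /u/, so it spirantizes to the fricative [v]. /d/ is a stop between vowels /u/ and /a/, so it spirantizes to the fricative [z]. /d/ is a stop between vowels /a/ and /e/, so it spirantizes to the fricative [z]. /febeobudadexuzon/ → feveovuzazexuzon.
Rule 2 (regressive voicing assimilation): no segment meets the environment; /feveovuzazexuzon/ is unchanged.
Rule 3 (final i-epenthesis): the form ends in the consonant /n/, so [i] is inserted word-finally. /feveovuzazexuzon/ → feveovuzazexuzoni.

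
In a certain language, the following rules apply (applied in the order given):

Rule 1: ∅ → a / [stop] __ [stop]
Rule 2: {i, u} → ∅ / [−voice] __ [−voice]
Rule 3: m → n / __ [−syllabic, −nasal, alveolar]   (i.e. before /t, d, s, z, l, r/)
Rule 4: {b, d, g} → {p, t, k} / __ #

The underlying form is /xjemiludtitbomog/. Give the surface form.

Rule 1 (stop-cluster a-epenthesis): /d/ and /t/ form a stop–stop cluster, so [a] is inserted between them. /t/ and /b/ form a stop–stop cluster, so [a] is inserted between them. /xjemiludtitbomog/ → xjemiludatitabomog.
Rule 2 (high vowel syncope): /i/ is a high vowel flanked by voiceless consonants /t/ and /t/, so it deletes. /xjemiludatitabomog/ → xjemiludattabomog.
Rule 3 (nasal place assimilation): no segment meets the environment; /xjemiludattabomog/ is unchanged.
Rule 4 (final devoicing): /g/ is a voiced stop in word-final position, so it devoices to [k]. /xjemiludattabomog/ → xjemiludattabomok.

xjemiludattabomok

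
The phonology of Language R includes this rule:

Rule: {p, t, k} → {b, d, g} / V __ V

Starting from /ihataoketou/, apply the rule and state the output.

/t/ is a voiceless stop between vowels /a/ and /a/, so it voices to [d].
/k/ is a voiceless stop between vowels /o/ and /e/, so it voices to [g].
/t/ is a voiceless stop between vowels /e/ and /o/, so it voices to [d].
Surface form: [ihadaogedou].

ihadaogedou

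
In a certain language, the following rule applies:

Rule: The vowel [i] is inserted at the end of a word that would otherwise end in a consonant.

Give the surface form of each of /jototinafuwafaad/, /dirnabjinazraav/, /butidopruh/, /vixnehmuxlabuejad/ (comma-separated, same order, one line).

jototinafuwafaadi, dirnabjinazraavi, butidopruhi, vixnehmuxlabuejadi

/jototinafuwafaad/: the form ends in the consonant /d/, so [i] is inserted word-finally. → [jototinafuwafaadi].
/dirnabjinazraav/: the form ends in the consonant /v/, so [i] is inserted word-finally. → [dirnabjinazraavi].
/butidopruh/: the form ends in the consonant /h/, so [i] is inserted word-finally. → [butidopruhi].
/vixnehmuxlabuejad/: the form ends in the consonant /d/, so [i] is inserted word-finally. → [vixnehmuxlabuejadi].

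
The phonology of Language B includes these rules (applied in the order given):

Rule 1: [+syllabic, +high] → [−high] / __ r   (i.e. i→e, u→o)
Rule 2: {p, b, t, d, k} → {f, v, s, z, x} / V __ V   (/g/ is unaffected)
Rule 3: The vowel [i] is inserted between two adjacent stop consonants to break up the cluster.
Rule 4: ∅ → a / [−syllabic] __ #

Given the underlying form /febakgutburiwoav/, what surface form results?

fevakigutiboriwoava

Rule 1 (pre-rhotic lowering): /u/ is a high vowel immediately before /r/, so it lowers to [o]. /febakgutburiwoav/ → febakgutboriwoav.
Rule 2 (intervocalic spirantization): /b/ is a stop between vowels /e/ and /a/, so it spirantizes to the fricative [v]. /febakgutboriwoav/ → fevakgutboriwoav.
Rule 3 (stop-cluster i-epenthesis): /k/ and /g/ form a stop–stop cluster, so [i] is inserted between them. /t/ and /b/ form a stop–stop cluster, so [i] is inserted between them. /fevakgutboriwoav/ → fevakigutiboriwoav.
Rule 4 (final a-epenthesis): the form ends in the consonant /v/, so [a] is inserted word-finally. /fevakigutiboriwoav/ → fevakigutiboriwoava.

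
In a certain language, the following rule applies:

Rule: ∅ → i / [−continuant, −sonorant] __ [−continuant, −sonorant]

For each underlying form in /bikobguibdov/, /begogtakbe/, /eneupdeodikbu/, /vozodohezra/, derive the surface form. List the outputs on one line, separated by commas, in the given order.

/bikobguibdov/: /b/ and /g/ form a stop–stop cluster, so [i] is inserted between them. /b/ and /d/ form a stop–stop cluster, so [i] is inserted between them. → [bikobiguibidov].
/begogtakbe/: /g/ and /t/ form a stop–stop cluster, so [i] is inserted between them. /k/ and /b/ form a stop–stop cluster, so [i] is inserted between them. → [begogitakibe].
/eneupdeodikbu/: /p/ and /d/ form a stop–stop cluster, so [i] is inserted between them. /k/ and /b/ form a stop–stop cluster, so [i] is inserted between them. → [eneupideodikibu].
/vozodohezra/: the rule's environment is not met; surfaces unchanged as [vozodohezra].

bikobiguibidov, begogitakibe, eneupideodikibu, vozodohezra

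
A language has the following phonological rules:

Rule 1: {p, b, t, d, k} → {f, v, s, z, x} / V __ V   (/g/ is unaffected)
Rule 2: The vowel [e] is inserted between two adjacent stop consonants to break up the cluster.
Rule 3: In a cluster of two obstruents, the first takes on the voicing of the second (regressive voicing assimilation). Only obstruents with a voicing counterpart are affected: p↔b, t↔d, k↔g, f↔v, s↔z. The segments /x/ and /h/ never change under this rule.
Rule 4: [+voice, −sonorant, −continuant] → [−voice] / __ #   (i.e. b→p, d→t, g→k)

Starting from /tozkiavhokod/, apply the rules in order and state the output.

toskiafhoxot

Rule 1 (intervocalic spirantization): /k/ is a stop between vowels /o/ and /o/, so it spirantizes to the fricative [x]. /tozkiavhokod/ → tozkiavhoxod.
Rule 2 (stop-cluster e-epenthesis): no segment meets the environment; /tozkiavhoxod/ is unchanged.
Rule 3 (regressive voicing assimilation): /z/ precedes the voiceless obstruent /k/, so it devoices to [s] by assimilation. /v/ precedes the voiceless obstruent /h/, so it devoices to [f] by assimilation. /tozkiavhoxod/ → toskiafhoxod.
Rule 4 (final devoicing): /d/ is a voiced stop in word-final position, so it devoices to [t]. /toskiafhoxod/ → toskiafhoxot.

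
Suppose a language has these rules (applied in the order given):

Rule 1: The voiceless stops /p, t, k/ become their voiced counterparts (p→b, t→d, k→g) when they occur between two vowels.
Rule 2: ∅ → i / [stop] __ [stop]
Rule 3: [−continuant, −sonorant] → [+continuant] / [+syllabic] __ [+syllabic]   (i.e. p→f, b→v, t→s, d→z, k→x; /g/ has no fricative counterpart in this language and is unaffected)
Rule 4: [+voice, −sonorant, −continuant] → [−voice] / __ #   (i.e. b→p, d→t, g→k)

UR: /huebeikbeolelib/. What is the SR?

hueveixiveolelip

Rule 1 (intervocalic voicing): no segment meets the environment; /huebeikbeolelib/ is unchanged.
Rule 2 (stop-cluster i-epenthesis): /k/ and /b/ form a stop–stop cluster, so [i] is inserted between them. /huebeikbeolelib/ → huebeikibeolelib.
Rule 3 (intervocalic spirantization): /b/ is a stop between vowels /e/ and /e/, so it spirantizes to the fricative [v]. /k/ is a stop between vowels /i/ and /i/, so it spirantizes to the fricative [x]. /b/ is a stop between vowels /i/ and /e/, so it spirantizes to the fricative [v]. /huebeikibeolelib/ → hueveixiveolelib.
Rule 4 (final devoicing): /b/ is a voiced stop in word-final position, so it devoices to [p]. /hueveixiveolelib/ → hueveixiveolelip.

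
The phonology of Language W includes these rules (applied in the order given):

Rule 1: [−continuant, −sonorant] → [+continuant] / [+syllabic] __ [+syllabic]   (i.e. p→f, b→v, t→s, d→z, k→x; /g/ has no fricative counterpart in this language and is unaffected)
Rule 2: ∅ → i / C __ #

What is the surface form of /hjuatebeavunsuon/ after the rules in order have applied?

Rule 1 (intervocalic spirantization): /t/ is a stop between vowels /a/ and /e/, so it spirantizes to the fricative [s]. /b/ is a stop between vowels /e/ and /e/, so it spirantizes to the fricative [v]. /hjuatebeavunsuon/ → hjuaseveavunsuon.
Rule 2 (final i-epenthesis): the form ends in the consonant /n/, so [i] is inserted word-finally. /hjuaseveavunsuon/ → hjuaseveavunsuoni.

hjuaseveavunsuoni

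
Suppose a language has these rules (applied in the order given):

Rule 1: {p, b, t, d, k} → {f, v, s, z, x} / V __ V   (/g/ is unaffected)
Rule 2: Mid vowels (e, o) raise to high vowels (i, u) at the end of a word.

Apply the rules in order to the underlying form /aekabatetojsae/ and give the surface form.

Rule 1 (intervocalic spirantization): /k/ is a stop between vowels /e/ and /a/, so it spirantizes to the fricative [x]. /b/ is a stop between vowels /a/ and /a/, so it spirantizes to the fricative [v]. /t/ is a stop between vowels /a/ and /e/, so it spirantizes to the fricative [s]. /t/ is a stop between vowels /e/ and /o/, so it spirantizes to the fricative [s]. /aekabatetojsae/ → aexavasesojsae.
Rule 2 (final vowel raising): /e/ is a mid vowel in word-final position, so it raises to [i]. /aexavasesojsae/ → aexavasesojsai.

aexavasesojsai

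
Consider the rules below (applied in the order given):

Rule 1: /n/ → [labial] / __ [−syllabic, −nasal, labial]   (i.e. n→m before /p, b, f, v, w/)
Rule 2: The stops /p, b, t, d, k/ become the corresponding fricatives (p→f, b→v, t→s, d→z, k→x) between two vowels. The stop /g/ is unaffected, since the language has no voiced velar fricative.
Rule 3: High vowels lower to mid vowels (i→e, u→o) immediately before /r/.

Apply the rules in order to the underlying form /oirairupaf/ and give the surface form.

oeraerufaf

Rule 1 (nasal place assimilation): no segment meets the environment; /oirairupaf/ is unchanged.
Rule 2 (intervocalic spirantization): /p/ is a stop between vowels /u/ and /a/, so it spirantizes to the fricative [f]. /oirairupaf/ → oirairufaf.
Rule 3 (pre-rhotic lowering): /i/ is a high vowel immediately before /r/, so it lowers to [e]. /i/ is a high vowel immediately before /r/, so it lowers to [e]. /oirairufaf/ → oeraerufaf.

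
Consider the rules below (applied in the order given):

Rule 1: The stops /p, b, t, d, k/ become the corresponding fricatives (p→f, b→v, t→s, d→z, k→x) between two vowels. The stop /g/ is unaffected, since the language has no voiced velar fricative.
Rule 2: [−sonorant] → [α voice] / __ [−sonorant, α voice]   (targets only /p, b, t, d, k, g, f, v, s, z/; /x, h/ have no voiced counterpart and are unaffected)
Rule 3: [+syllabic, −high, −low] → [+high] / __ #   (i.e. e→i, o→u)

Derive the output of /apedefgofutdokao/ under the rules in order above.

Rule 1 (intervocalic spirantization): /p/ is a stop between vowels /a/ and /e/, so it spirantizes to the fricative [f]. /d/ is a stop between vowels /e/ and /e/, so it spirantizes to the fricative [z]. /k/ is a stop between vowels /o/ and /a/, so it spirantizes to the fricative [x]. /apedefgofutdokao/ → afezefgofutdoxao.
Rule 2 (regressive voicing assimilation): /f/ precedes the voiced obstruent /g/, so it voices to [v] by assimilation. /t/ precedes the voiced obstruent /d/, so it voices to [d] by assimilation. /afezefgofutdoxao/ → afezevgofuddoxao.
Rule 3 (final vowel raising): /o/ is a mid vowel in word-final position, so it raises to [u]. /afezevgofuddoxao/ → afezevgofuddoxau.

afezevgofuddoxau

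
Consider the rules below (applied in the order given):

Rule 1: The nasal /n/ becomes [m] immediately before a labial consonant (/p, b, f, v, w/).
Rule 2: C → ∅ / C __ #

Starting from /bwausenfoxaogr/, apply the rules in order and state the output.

Rule 1 (nasal place assimilation): /n/ precedes the labial consonant /f/, so it assimilates in place to [m]. /bwausenfoxaogr/ → bwausemfoxaogr.
Rule 2 (final cluster simplification): /r/ is the second consonant of a word-final cluster /gr/, so it deletes. /bwausemfoxaogr/ → bwausemfoxaog.

bwausemfoxaog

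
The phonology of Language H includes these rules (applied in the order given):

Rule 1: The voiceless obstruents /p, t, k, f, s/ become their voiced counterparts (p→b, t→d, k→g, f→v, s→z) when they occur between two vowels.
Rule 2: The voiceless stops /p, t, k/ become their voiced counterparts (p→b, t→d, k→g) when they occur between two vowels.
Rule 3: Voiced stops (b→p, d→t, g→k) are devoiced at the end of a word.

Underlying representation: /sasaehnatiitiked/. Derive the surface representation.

sazaehnadiidiget

Rule 1 (intervocalic voicing): /s/ is a voiceless obstruent between vowels /a/ and /a/, so it voices to [z]. /t/ is a voiceless obstruent between vowels /a/ and /i/, so it voices to [d]. /t/ is a voiceless obstruent between vowels /i/ and /i/, so it voices to [d]. /k/ is a voiceless obstruent between vowels /i/ and /e/, so it voices to [g]. /sasaehnatiitiked/ → sazaehnadiidiged.
Rule 2 (intervocalic voicing): no segment meets the environment; /sazaehnadiidiged/ is unchanged.
Rule 3 (final devoicing): /d/ is a voiced stop in word-final position, so it devoices to [t]. /sazaehnadiidiged/ → sazaehnadiidiget.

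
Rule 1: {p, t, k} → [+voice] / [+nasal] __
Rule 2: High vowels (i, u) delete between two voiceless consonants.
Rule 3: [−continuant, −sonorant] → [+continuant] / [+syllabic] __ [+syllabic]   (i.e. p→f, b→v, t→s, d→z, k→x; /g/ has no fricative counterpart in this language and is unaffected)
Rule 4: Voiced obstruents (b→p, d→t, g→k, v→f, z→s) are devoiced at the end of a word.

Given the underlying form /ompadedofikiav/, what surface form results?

ombazezofkiaf

Rule 1 (post-nasal voicing): /p/ is a voiceless stop immediately after the nasal /m/, so it voices to [b]. /ompadedofikiav/ → ombadedofikiav.
Rule 2 (high vowel syncope): /i/ is a high vowel flanked by voiceless consonants /f/ and /k/, so it deletes. /ombadedofikiav/ → ombadedofkiav.
Rule 3 (intervocalic spirantization): /d/ is a stop between vowels /a/ and /e/, so it spirantizes to the fricative [z]. /d/ is a stop between vowels /e/ and /o/, so it spirantizes to the fricative [z]. /ombadedofkiav/ → ombazezofkiav.
Rule 4 (final devoicing): /v/ is a voiced obstruent in word-final position, so it devoices to [f]. /ombazezofkiav/ → ombazezofkiaf.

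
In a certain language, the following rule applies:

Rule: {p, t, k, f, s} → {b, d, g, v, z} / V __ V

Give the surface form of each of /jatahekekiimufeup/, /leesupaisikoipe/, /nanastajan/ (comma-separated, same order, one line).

jadahegegiimuveup, leezubaizigoibe, nanastajan

/jatahekekiimufeup/: /t/ is a voiceless obstruent between vowels /a/ and /a/, so it voices to [d]. /k/ is a voiceless obstruent between vowels /e/ and /e/, so it voices to [g]. /k/ is a voiceless obstruent between vowels /e/ and /i/, so it voices to [g]. /f/ is a voiceless obstruent between vowels /u/ and /e/, so it voices to [v]. → [jadahegegiimuveup].
/leesupaisikoipe/: /s/ is a voiceless obstruent between vowels /e/ and /u/, so it voices to [z]. /p/ is a voiceless obstruent between vowels /u/ and /a/, so it voices to [b]. /s/ is a voiceless obstruent between vowels /i/ and /i/, so it voices to [z]. /k/ is a voiceless obstruent between vowels /i/ and /o/, so it voices to [g]. /p/ is a voiceless obstruent between vowels /i/ and /e/, so it voices to [b]. → [leezubaizigoibe].
/nanastajan/: the rule's environment is not met; surfaces unchanged as [nanastajan].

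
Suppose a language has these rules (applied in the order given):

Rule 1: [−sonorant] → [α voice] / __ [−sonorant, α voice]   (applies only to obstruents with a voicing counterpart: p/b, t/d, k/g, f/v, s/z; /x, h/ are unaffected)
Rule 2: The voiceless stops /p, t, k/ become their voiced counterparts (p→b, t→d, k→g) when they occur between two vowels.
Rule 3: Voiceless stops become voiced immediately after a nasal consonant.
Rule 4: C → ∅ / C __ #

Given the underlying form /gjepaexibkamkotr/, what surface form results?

gjebaexipkamgot

Rule 1 (regressive voicing assimilation): /b/ precedes the voiceless obstruent /k/, so it devoices to [p] by assimilation. /gjepaexibkamkotr/ → gjepaexipkamkotr.
Rule 2 (intervocalic voicing): /p/ is a voiceless stop between vowels /e/ and /a/, so it voices to [b]. /gjepaexipkamkotr/ → gjebaexipkamkotr.
Rule 3 (post-nasal voicing): /k/ is a voiceless stop immediately after the nasal /m/, so it voices to [g]. /gjebaexipkamkotr/ → gjebaexipkamgotr.
Rule 4 (final cluster simplification): /r/ is the second consonant of a word-final cluster /tr/, so it deletes. /gjebaexipkamgotr/ → gjebaexipkamgot.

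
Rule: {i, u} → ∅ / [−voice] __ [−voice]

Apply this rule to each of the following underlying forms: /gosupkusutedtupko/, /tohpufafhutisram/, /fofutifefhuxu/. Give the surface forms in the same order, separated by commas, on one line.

gospkstedtpko, tohpfafhtsram, foftfefhxu

/gosupkusutedtupko/: /u/ is a high vowel flanked by voiceless consonants /s/ and /p/, so it deletes. /u/ is a high vowel flanked by voiceless consonants /k/ and /s/, so it deletes. /u/ is a high vowel flanked by voiceless consonants /s/ and /t/, so it deletes. /u/ is a high vowel flanked by voiceless consonants /t/ and /p/, so it deletes. → [gospkstedtpko].
/tohpufafhutisram/: /u/ is a high vowel flanked by voiceless consonants /p/ and /f/, so it deletes. /u/ is a high vowel flanked by voiceless consonants /h/ and /t/, so it deletes. /i/ is a high vowel flanked by voiceless consonants /t/ and /s/, so it deletes. → [tohpfafhtsram].
/fofutifefhuxu/: /u/ is a high vowel flanked by voiceless consonants /f/ and /t/, so it deletes. /i/ is a high vowel flanked by voiceless consonants /t/ and /f/, so it deletes. /u/ is a high vowel flanked by voiceless consonants /h/ and /x/, so it deletes. → [foftfefhxu].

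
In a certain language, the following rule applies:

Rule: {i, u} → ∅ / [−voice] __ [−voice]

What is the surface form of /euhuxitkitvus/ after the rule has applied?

/u/ is a high vowel flanked by voiceless consonants /h/ and /x/, so it deletes.
/i/ is a high vowel flanked by voiceless consonants /x/ and /t/, so it deletes.
/i/ is a high vowel flanked by voiceless consonants /k/ and /t/, so it deletes.
The other instances of /u/ do not occur in the required environment and remain unchanged.
Surface form: [euhxtktvus].

euhxtktvus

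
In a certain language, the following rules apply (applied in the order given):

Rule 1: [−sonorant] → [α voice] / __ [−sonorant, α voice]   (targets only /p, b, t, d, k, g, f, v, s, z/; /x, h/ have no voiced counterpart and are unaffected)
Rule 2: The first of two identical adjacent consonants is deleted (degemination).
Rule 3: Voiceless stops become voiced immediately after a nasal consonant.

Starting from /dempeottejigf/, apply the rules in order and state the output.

Rule 1 (regressive voicing assimilation): /g/ precedes the voiceless obstruent /f/, so it devoices to [k] by assimilation. /dempeottejigf/ → dempeottejikf.
Rule 2 (degemination): /tt/ is a geminate; the first /t/ deletes. /dempeottejikf/ → dempeotejikf.
Rule 3 (post-nasal voicing): /p/ is a voiceless stop immediately after the nasal /m/, so it voices to [b]. /dempeotejikf/ → dembeotejikf.

dembeotejikf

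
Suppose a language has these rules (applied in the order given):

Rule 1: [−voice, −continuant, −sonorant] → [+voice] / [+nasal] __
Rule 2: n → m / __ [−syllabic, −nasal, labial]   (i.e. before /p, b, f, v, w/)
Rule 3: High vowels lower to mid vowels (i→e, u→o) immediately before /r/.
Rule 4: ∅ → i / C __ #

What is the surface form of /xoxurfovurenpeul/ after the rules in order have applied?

Rule 1 (post-nasal voicing): /p/ is a voiceless stop immediately after the nasal /n/, so it voices to [b]. /xoxurfovurenpeul/ → xoxurfovurenbeul.
Rule 2 (nasal place assimilation): /n/ precedes the labial consonant /b/, so it assimilates in place to [m]. /xoxurfovurenbeul/ → xoxurfovurembeul.
Rule 3 (pre-rhotic lowering): /u/ is a high vowel immediately before /r/, so it lowers to [o]. /u/ is a high vowel immediately before /r/, so it lowers to [o]. /xoxurfovurembeul/ → xoxorfovorembeul.
Rule 4 (final i-epenthesis): the form ends in the consonant /l/, so [i] is inserted word-finally. /xoxorfovorembeul/ → xoxorfovorembeuli.

xoxorfovorembeuli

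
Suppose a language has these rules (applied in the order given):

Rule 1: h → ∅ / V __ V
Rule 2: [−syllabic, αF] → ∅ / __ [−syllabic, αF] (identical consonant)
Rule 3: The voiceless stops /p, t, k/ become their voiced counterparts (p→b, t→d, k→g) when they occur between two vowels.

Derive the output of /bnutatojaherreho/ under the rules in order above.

bnudadojaereo

Rule 1 (intervocalic h-deletion): /h/ occurs between vowels /a/ and /e/, so it deletes. /h/ occurs between vowels /e/ and /o/, so it deletes. /bnutatojaherreho/ → bnutatojaerreo.
Rule 2 (degemination): /rr/ is a geminate; the first /r/ deletes. /bnutatojaerreo/ → bnutatojaereo.
Rule 3 (intervocalic voicing): /t/ is a voiceless stop between vowels /u/ and /a/, so it voices to [d]. /t/ is a voiceless stop between vowels /a/ and /o/, so it voices to [d]. /bnutatojaereo/ → bnudadojaereo.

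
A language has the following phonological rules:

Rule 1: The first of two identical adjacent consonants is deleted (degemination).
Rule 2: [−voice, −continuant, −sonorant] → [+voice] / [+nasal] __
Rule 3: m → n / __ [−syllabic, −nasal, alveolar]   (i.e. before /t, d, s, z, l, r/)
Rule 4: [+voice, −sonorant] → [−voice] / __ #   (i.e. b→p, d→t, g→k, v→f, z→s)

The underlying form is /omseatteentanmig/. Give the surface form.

onseateendanmik

Rule 1 (degemination): /tt/ is a geminate; the first /t/ deletes. /omseatteentanmig/ → omseateentanmig.
Rule 2 (post-nasal voicing): /t/ is a voiceless stop immediately after the nasal /n/, so it voices to [d]. /omseateentanmig/ → omseateendanmig.
Rule 3 (nasal place assimilation): /m/ precedes the alveolar consonant /s/, so it assimilates in place to [n]. /omseateendanmig/ → onseateendanmig.
Rule 4 (final devoicing): /g/ is a voiced obstruent in word-final position, so it devoices to [k]. /onseateendanmig/ → onseateendanmik.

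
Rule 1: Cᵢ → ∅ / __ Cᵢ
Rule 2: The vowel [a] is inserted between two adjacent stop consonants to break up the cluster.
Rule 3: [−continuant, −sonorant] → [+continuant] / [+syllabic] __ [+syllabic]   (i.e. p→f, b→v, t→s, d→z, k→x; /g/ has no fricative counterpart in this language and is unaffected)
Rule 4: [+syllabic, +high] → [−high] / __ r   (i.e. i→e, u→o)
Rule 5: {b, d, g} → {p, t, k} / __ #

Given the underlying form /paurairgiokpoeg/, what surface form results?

Rule 1 (degemination): no segment meets the environment; /paurairgiokpoeg/ is unchanged.
Rule 2 (stop-cluster a-epenthesis): /k/ and /p/ form a stop–stop cluster, so [a] is inserted between them. /paurairgiokpoeg/ → paurairgiokapoeg.
Rule 3 (intervocalic spirantization): /k/ is a stop between vowels /o/ and /a/, so it spirantizes to the fricative [x]. /p/ is a stop between vowels /a/ and /o/, so it spirantizes to the fricative [f]. /paurairgiokapoeg/ → paurairgioxafoeg.
Rule 4 (pre-rhotic lowering): /u/ is a high vowel immediately before /r/, so it lowers to [o]. /i/ is a high vowel immediately before /r/, so it lowers to [e]. /paurairgioxafoeg/ → paoraergioxafoeg.
Rule 5 (final devoicing): /g/ is a voiced stop in word-final position, so it devoices to [k]. /paoraergioxafoeg/ → paoraergioxafoek.

paoraergioxafoek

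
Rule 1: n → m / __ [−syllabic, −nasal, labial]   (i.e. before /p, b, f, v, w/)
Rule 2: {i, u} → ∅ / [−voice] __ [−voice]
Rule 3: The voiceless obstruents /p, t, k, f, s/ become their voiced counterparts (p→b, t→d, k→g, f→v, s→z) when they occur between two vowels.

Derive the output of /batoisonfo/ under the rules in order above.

Rule 1 (nasal place assimilation): /n/ precedes the labial consonant /f/, so it assimilates in place to [m]. /batoisonfo/ → batoisomfo.
Rule 2 (high vowel syncope): no segment meets the environment; /batoisomfo/ is unchanged.
Rule 3 (intervocalic voicing): /t/ is a voiceless obstruent between vowels /a/ and /o/, so it voices to [d]. /s/ is a voiceless obstruent between vowels /i/ and /o/, so it voices to [z]. /batoisomfo/ → badoizomfo.

badoizomfo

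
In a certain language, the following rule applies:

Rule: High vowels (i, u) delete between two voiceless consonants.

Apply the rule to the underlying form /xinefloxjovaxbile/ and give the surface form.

xinefloxjovaxbile

No segment of /xinefloxjovaxbile/ meets the structural description of the rule, so the form surfaces unchanged.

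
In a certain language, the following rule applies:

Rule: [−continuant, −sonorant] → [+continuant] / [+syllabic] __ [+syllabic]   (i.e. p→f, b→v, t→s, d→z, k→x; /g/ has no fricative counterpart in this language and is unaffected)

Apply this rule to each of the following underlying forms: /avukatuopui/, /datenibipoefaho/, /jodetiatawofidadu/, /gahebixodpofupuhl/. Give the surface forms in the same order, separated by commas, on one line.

avuxasuofui, dasenivifoefaho, jozesiasawofizazu, gahevixodpofufuhl

/avukatuopui/: /k/ is a stop between vowels /u/ and /a/, so it spirantizes to the fricative [x]. /t/ is a stop between vowels /a/ and /u/, so it spirantizes to the fricative [s]. /p/ is a stop between vowels /o/ and /u/, so it spirantizes to the fricative [f]. → [avuxasuofui].
/datenibipoefaho/: /t/ is a stop between vowels /a/ and /e/, so it spirantizes to the fricative [s]. /b/ is a stop between vowels /i/ and /i/, so it spirantizes to the fricative [v]. /p/ is a stop between vowels /i/ and /o/, so it spirantizes to the fricative [f]. → [dasenivifoefaho].
/jodetiatawofidadu/: /d/ is a stop between vowels /o/ and /e/, so it spirantizes to the fricative [z]. /t/ is a stop between vowels /e/ and /i/, so it spirantizes to the fricative [s]. /t/ is a stop between vowels /a/ and /a/, so it spirantizes to the fricative [s]. /d/ is a stop between vowels /i/ and /a/, so it spirantizes to the fricative [z]. /d/ is a stop between vowels /a/ and /u/, so it spirantizes to the fricative [z]. → [jozesiasawofizazu].
/gahebixodpofupuhl/: /b/ is a stop between vowels /e/ and /i/, so it spirantizes to the fricative [v]. /p/ is a stop between vowels /u/ and /u/, so it spirantizes to the fricative [f]. → [gahevixodpofufuhl].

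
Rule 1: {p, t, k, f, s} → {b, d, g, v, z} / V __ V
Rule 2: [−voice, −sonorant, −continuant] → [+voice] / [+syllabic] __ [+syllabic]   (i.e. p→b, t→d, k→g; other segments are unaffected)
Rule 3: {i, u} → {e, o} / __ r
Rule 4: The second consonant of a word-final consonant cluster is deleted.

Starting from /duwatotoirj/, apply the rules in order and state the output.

Rule 1 (intervocalic voicing): /t/ is a voiceless obstruent between vowels /a/ and /o/, so it voices to [d]. /t/ is a voiceless obstruent between vowels /o/ and /o/, so it voices to [d]. /duwatotoirj/ → duwadodoirj.
Rule 2 (intervocalic voicing): no segment meets the environment; /duwadodoirj/ is unchanged.
Rule 3 (pre-rhotic lowering): /i/ is a high vowel immediately before /r/, so it lowers to [e]. /duwadodoirj/ → duwadodoerj.
Rule 4 (final cluster simplification): /j/ is the second consonant of a word-final cluster /rj/, so it deletes. /duwadodoerj/ → duwadodoer.

duwadodoer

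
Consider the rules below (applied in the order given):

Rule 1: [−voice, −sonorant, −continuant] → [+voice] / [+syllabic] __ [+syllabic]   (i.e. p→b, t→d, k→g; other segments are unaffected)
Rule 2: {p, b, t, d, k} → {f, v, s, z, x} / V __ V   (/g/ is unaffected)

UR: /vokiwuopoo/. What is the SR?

vogiwuovoo

Rule 1 (intervocalic voicing): /k/ is a voiceless stop between vowels /o/ and /i/, so it voices to [g]. /p/ is a voiceless stop between vowels /o/ and /o/, so it voices to [b]. /vokiwuopoo/ → vogiwuoboo.
Rule 2 (intervocalic spirantization): /b/ is a stop between vowels /o/ and /o/, so it spirantizes to the fricative [v]. /vogiwuoboo/ → vogiwuovoo.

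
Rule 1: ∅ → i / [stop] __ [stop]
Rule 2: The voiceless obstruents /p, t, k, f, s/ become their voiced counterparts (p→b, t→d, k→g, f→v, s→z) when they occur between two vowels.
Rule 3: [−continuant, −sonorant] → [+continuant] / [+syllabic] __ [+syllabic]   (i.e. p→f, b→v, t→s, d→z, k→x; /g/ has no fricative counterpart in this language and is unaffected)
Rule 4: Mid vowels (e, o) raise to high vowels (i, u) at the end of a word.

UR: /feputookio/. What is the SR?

Rule 1 (stop-cluster i-epenthesis): no segment meets the environment; /feputookio/ is unchanged.
Rule 2 (intervocalic voicing): /p/ is a voiceless obstruent between vowels /e/ and /u/, so it voices to [b]. /t/ is a voiceless obstruent between vowels /u/ and /o/, so it voices to [d]. /k/ is a voiceless obstruent between vowels /o/ and /i/, so it voices to [g]. /feputookio/ → febudoogio.
Rule 3 (intervocalic spirantization): /b/ is a stop between vowels /e/ and /u/, so it spirantizes to the fricative [v]. /d/ is a stop between vowels /u/ and /o/, so it spirantizes to the fricative [z]. /febudoogio/ → fevuzoogio.
Rule 4 (final vowel raising): /o/ is a mid vowel in word-final position, so it raises to [u]. /fevuzoogio/ → fevuzoogiu.

fevuzoogiu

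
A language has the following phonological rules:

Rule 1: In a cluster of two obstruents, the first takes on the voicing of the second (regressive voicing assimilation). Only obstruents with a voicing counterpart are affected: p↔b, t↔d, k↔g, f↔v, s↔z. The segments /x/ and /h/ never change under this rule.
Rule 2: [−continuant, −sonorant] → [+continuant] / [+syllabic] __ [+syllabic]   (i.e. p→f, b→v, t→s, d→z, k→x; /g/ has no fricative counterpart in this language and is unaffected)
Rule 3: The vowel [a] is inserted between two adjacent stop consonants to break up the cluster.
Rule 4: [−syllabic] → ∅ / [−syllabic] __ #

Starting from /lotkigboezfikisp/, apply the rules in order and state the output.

Rule 1 (regressive voicing assimilation): /z/ precedes the voiceless obstruent /f/, so it devoices to [s] by assimilation. /lotkigboezfikisp/ → lotkigboesfikisp.
Rule 2 (intervocalic spirantization): /k/ is a stop between vowels /i/ and /i/, so it spirantizes to the fricative [x]. /lotkigboesfikisp/ → lotkigboesfixisp.
Rule 3 (stop-cluster a-epenthesis): /t/ and /k/ form a stop–stop cluster, so [a] is inserted between them. /g/ and /b/ form a stop–stop cluster, so [a] is inserted between them. /lotkigboesfixisp/ → lotakigaboesfixisp.
Rule 4 (final cluster simplification): /p/ is the second consonant of a word-final cluster /sp/, so it deletes. /lotakigaboesfixisp/ → lotakigaboesfixis.

lotakigaboesfixis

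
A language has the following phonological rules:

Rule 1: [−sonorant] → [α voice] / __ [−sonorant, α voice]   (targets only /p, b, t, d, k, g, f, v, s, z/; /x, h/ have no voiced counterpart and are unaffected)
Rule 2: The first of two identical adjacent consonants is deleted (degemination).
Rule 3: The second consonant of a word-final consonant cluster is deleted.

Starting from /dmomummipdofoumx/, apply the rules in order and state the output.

Rule 1 (regressive voicing assimilation): /p/ precedes the voiced obstruent /d/, so it voices to [b] by assimilation. /dmomummipdofoumx/ → dmomummibdofoumx.
Rule 2 (degemination): /mm/ is a geminate; the first /m/ deletes. /dmomummibdofoumx/ → dmomumibdofoumx.
Rule 3 (final cluster simplification): /x/ is the second consonant of a word-final cluster /mx/, so it deletes. /dmomumibdofoumx/ → dmomumibdofoum.

dmomumibdofoum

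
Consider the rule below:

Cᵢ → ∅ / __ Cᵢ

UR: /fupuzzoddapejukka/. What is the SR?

fupuzodapejuka

/zz/ is a geminate; the first /z/ deletes.
/dd/ is a geminate; the first /d/ deletes.
/kk/ is a geminate; the first /k/ deletes.
The other instances of /f/, /p/, /z/, /d/, /j/, /k/ do not occur in the required environment and remain unchanged.
Surface form: [fupuzodapejuka].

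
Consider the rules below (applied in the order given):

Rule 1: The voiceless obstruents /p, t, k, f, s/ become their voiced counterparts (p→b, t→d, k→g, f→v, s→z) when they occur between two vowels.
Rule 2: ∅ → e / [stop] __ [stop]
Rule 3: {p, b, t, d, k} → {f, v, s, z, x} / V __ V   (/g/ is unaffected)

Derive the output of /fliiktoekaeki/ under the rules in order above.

fliixesoegaegi

Rule 1 (intervocalic voicing): /k/ is a voiceless obstruent between vowels /e/ and /a/, so it voices to [g]. /k/ is a voiceless obstruent between vowels /e/ and /i/, so it voices to [g]. /fliiktoekaeki/ → fliiktoegaegi.
Rule 2 (stop-cluster e-epenthesis): /k/ and /t/ form a stop–stop cluster, so [e] is inserted between them. /fliiktoegaegi/ → fliiketoegaegi.
Rule 3 (intervocalic spirantization): /k/ is a stop between vowels /i/ and /e/, so it spirantizes to the fricative [x]. /t/ is a stop between vowels /e/ and /o/, so it spirantizes to the fricative [s]. /fliiketoegaegi/ → fliixesoegaegi.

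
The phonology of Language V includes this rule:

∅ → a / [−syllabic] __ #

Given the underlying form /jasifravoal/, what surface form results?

the form ends in the consonant /l/, so [a] is inserted word-finally.
Surface form: [jasifravoala].

jasifravoala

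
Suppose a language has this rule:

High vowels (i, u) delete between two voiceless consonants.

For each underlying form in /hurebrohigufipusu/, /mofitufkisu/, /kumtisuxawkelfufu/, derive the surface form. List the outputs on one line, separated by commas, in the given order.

/hurebrohigufipusu/: /i/ is a high vowel flanked by voiceless consonants /f/ and /p/, so it deletes. /u/ is a high vowel flanked by voiceless consonants /p/ and /s/, so it deletes. → [hurebrohigufpsu].
/mofitufkisu/: /i/ is a high vowel flanked by voiceless consonants /f/ and /t/, so it deletes. /u/ is a high vowel flanked by voiceless consonants /t/ and /f/, so it deletes. /i/ is a high vowel flanked by voiceless consonants /k/ and /s/, so it deletes. → [moftfksu].
/kumtisuxawkelfufu/: /i/ is a high vowel flanked by voiceless consonants /t/ and /s/, so it deletes. /u/ is a high vowel flanked by voiceless consonants /s/ and /x/, so it deletes. /u/ is a high vowel flanked by voiceless consonants /f/ and /f/, so it deletes. → [kumtsxawkelffu].

hurebrohigufpsu, moftfksu, kumtsxawkelffu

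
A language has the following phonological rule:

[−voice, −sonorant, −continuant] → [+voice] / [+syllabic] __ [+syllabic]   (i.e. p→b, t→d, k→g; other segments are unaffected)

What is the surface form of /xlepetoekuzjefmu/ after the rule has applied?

xlebedoeguzjefmu

/p/ is a voiceless stop between vowels /e/ and /e/, so it voices to [b].
/t/ is a voiceless stop between vowels /e/ and /o/, so it voices to [d].
/k/ is a voiceless stop between vowels /e/ and /u/, so it voices to [g].
Surface form: [xlebedoeguzjefmu].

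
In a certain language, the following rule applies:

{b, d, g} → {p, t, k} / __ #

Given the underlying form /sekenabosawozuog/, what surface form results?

sekenabosawozuok

Scanning /sekenabosawozuog/: /b/ at position 7 is not in the conditioning environment; /g/ is a voiced stop in word-final position, so it devoices to [k].
Result: [sekenabosawozuok].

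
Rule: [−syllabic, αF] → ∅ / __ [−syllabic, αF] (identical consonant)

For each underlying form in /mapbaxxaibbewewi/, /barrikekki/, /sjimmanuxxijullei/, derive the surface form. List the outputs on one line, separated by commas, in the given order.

/mapbaxxaibbewewi/: /xx/ is a geminate; the first /x/ deletes. /bb/ is a geminate; the first /b/ deletes. → [mapbaxaibewewi].
/barrikekki/: /rr/ is a geminate; the first /r/ deletes. /kk/ is a geminate; the first /k/ deletes. → [barikeki].
/sjimmanuxxijullei/: /mm/ is a geminate; the first /m/ deletes. /xx/ is a geminate; the first /x/ deletes. /ll/ is a geminate; the first /l/ deletes. → [sjimanuxijulei].

mapbaxaibewewi, barikeki, sjimanuxijulei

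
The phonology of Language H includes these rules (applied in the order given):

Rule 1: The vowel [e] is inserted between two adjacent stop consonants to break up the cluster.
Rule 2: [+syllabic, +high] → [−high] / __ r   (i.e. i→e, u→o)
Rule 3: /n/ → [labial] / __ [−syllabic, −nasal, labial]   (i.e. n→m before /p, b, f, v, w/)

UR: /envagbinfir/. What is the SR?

Rule 1 (stop-cluster e-epenthesis): /g/ and /b/ form a stop–stop cluster, so [e] is inserted between them. /envagbinfir/ → envagebinfir.
Rule 2 (pre-rhotic lowering): /i/ is a high vowel immediately before /r/, so it lowers to [e]. /envagebinfir/ → envagebinfer.
Rule 3 (nasal place assimilation): /n/ precedes the labial consonant /v/, so it assimilates in place to [m]. /n/ precedes the labial consonant /f/, so it assimilates in place to [m]. /envagebinfer/ → emvagebimfer.

emvagebimfer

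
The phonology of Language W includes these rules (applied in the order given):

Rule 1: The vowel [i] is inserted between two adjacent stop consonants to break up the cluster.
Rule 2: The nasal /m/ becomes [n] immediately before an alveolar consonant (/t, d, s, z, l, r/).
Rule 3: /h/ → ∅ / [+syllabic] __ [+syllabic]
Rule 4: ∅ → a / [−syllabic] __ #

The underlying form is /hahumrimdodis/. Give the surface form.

haunrindodisa

Rule 1 (stop-cluster i-epenthesis): no segment meets the environment; /hahumrimdodis/ is unchanged.
Rule 2 (nasal place assimilation): /m/ precedes the alveolar consonant /r/, so it assimilates in place to [n]. /m/ precedes the alveolar consonant /d/, so it assimilates in place to [n]. /hahumrimdodis/ → hahunrindodis.
Rule 3 (intervocalic h-deletion): /h/ occurs between vowels /a/ and /u/, so it deletes. /hahunrindodis/ → haunrindodis.
Rule 4 (final a-epenthesis): the form ends in the consonant /s/, so [a] is inserted word-finally. /haunrindodis/ → haunrindodisa.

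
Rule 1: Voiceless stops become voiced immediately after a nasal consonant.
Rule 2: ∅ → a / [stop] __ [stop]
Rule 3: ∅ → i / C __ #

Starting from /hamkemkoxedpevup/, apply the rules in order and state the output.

Rule 1 (post-nasal voicing): /k/ is a voiceless stop immediately after the nasal /m/, so it voices to [g]. /k/ is a voiceless stop immediately after the nasal /m/, so it voices to [g]. /hamkemkoxedpevup/ → hamgemgoxedpevup.
Rule 2 (stop-cluster a-epenthesis): /d/ and /p/ form a stop–stop cluster, so [a] is inserted between them. /hamgemgoxedpevup/ → hamgemgoxedapevup.
Rule 3 (final i-epenthesis): the form ends in the consonant /p/, so [i] is inserted word-finally. /hamgemgoxedapevup/ → hamgemgoxedapevupi.

hamgemgoxedapevupi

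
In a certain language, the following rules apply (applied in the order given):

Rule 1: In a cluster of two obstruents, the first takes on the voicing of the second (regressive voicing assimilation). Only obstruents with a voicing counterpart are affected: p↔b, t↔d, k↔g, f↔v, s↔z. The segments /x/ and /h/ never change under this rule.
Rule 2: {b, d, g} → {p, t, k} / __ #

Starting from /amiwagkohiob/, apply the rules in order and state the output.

Rule 1 (regressive voicing assimilation): /g/ precedes the voiceless obstruent /k/, so it devoices to [k] by assimilation. /amiwagkohiob/ → amiwakkohiob.
Rule 2 (final devoicing): /b/ is a voiced stop in word-final position, so it devoices to [p]. /amiwakkohiob/ → amiwakkohiop.

amiwakkohiop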